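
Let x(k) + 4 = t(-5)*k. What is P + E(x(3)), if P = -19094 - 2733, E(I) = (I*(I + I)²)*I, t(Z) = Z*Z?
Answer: 101624897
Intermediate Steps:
t(Z) = Z²
x(k) = -4 + 25*k (x(k) = -4 + (-5)²*k = -4 + 25*k)
E(I) = 4*I⁴ (E(I) = (I*(2*I)²)*I = (I*(4*I²))*I = (4*I³)*I = 4*I⁴)
P = -21827
P + E(x(3)) = -21827 + 4*(-4 + 25*3)⁴ = -21827 + 4*(-4 + 75)⁴ = -21827 + 4*71⁴ = -21827 + 4*25411681 = -21827 + 101646724 = 101624897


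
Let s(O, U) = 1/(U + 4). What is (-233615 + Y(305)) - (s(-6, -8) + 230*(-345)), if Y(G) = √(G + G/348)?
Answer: -617059/4 + √9260715/174 ≈ -1.5425e+5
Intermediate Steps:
s(O, U) = 1/(4 + U)
Y(G) = √30363*√G/174 (Y(G) = √(G + G*(1/348)) = √(G + G/348) = √(349*G/348) = √30363*√G/174)
(-233615 + Y(305)) - (s(-6, -8) + 230*(-345)) = (-233615 + √30363*√305/174) - (1/(4 - 8) + 230*(-345)) = (-233615 + √9260715/174) - (1/(-4) - 79350) = (-233615 + √9260715/174) - (-¼ - 79350) = (-233615 + √9260715/174) - 1*(-317401/4) = (-233615 + √9260715/174) + 317401/4 = -617059/4 + √9260715/174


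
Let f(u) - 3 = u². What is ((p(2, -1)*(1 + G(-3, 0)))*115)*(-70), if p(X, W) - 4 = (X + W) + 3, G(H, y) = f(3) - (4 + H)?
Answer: -772800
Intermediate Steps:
f(u) = 3 + u²
G(H, y) = 8 - H (G(H, y) = (3 + 3²) - (4 + H) = (3 + 9) + (-4 - H) = 12 + (-4 - H) = 8 - H)
p(X, W) = 7 + W + X (p(X, W) = 4 + ((X + W) + 3) = 4 + ((W + X) + 3) = 4 + (3 + W + X) = 7 + W + X)
((p(2, -1)*(1 + G(-3, 0)))*115)*(-70) = (((7 - 1 + 2)*(1 + (8 - 1*(-3))))*115)*(-70) = ((8*(1 + (8 + 3)))*115)*(-70) = ((8*(1 + 11))*115)*(-70) = ((8*12)*115)*(-70) = (96*115)*(-70) = 11040*(-70) = -772800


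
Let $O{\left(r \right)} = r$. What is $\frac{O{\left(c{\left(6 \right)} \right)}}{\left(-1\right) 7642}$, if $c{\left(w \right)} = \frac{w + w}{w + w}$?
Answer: $- \frac{1}{7642} \approx -0.00013086$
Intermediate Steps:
$c{\left(w \right)} = 1$ ($c{\left(w \right)} = \frac{2 w}{2 w} = 2 w \frac{1}{2 w} = 1$)
$\frac{O{\left(c{\left(6 \right)} \right)}}{\left(-1\right) 7642} = 1 \frac{1}{\left(-1\right) 7642} = 1 \frac{1}{-7642} = 1 \left(- \frac{1}{7642}\right) = - \frac{1}{7642}$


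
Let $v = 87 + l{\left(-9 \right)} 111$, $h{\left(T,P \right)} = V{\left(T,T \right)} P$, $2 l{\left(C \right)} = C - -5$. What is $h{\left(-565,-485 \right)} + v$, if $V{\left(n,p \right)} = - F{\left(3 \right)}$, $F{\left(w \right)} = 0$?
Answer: $-135$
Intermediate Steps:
$l{\left(C \right)} = \frac{5}{2} + \frac{C}{2}$ ($l{\left(C \right)} = \frac{C - -5}{2} = \frac{C + 5}{2} = \frac{5 + C}{2} = \frac{5}{2} + \frac{C}{2}$)
$V{\left(n,p \right)} = 0$ ($V{\left(n,p \right)} = \left(-1\right) 0 = 0$)
$h{\left(T,P \right)} = 0$ ($h{\left(T,P \right)} = 0 P = 0$)
$v = -135$ ($v = 87 + \left(\frac{5}{2} + \frac{1}{2} \left(-9\right)\right) 111 = 87 + \left(\frac{5}{2} - \frac{9}{2}\right) 111 = 87 - 222 = -135$)
$h{\left(-565,-485 \right)} + v = 0 - 135 = -135$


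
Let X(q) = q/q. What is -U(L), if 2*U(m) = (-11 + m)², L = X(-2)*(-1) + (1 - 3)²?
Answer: -32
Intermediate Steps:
X(q) = 1
L = 3 (L = 1*(-1) + (1 - 3)² = -1 + (-2)² = -1 + 4 = 3)
U(m) = (-11 + m)²/2
-U(L) = -(-11 + 3)²/2 = -(-8)²/2 = -64/2 = -1*32 = -32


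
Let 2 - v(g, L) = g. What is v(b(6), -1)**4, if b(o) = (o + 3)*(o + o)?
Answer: 126247696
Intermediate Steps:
b(o) = 2*o*(3 + o) (b(o) = (3 + o)*(2*o) = 2*o*(3 + o))
v(g, L) = 2 - g
v(b(6), -1)**4 = (2 - 2*6*(3 + 6))**4 = (2 - 2*6*9)**4 = (2 - 1*108)**4 = (2 - 108)**4 = (-106)**4 = 126247696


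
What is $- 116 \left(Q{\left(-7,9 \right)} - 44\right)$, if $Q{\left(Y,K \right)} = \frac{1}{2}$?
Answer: $5046$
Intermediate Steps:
$Q{\left(Y,K \right)} = \frac{1}{2}$
$- 116 \left(Q{\left(-7,9 \right)} - 44\right) = - 116 \left(\frac{1}{2} - 44\right) = \left(-116\right) \left(- \frac{87}{2}\right) = 5046$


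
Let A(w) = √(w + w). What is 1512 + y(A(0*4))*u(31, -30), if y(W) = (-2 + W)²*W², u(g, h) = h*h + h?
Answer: 1512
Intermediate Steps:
u(g, h) = h + h² (u(g, h) = h² + h = h + h²)
A(w) = √2*√w (A(w) = √(2*w) = √2*√w)
y(W) = W²*(-2 + W)²
1512 + y(A(0*4))*u(31, -30) = 1512 + ((√2*√(0*4))²*(-2 + √2*√(0*4))²)*(-30*(1 - 30)) = 1512 + ((√2*√0)²*(-2 + √2*√0)²)*(-30*(-29)) = 1512 + ((√2*0)²*(-2 + √2*0)²)*870 = 1512 + (0²*(-2 + 0)²)*870 = 1512 + (0*(-2)²)*870 = 1512 + (0*4)*870 = 1512 + 0*870 = 1512 + 0 = 1512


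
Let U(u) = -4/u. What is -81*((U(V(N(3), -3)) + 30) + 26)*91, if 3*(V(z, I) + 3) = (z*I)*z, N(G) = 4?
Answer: -7872228/19 ≈ -4.1433e+5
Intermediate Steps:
V(z, I) = -3 + I*z**2/3 (V(z, I) = -3 + ((z*I)*z)/3 = -3 + ((I*z)*z)/3 = -3 + (I*z**2)/3 = -3 + I*z**2/3)
-81*((U(V(N(3), -3)) + 30) + 26)*91 = -81*((-4/(-3 + (1/3)*(-3)*4**2) + 30) + 26)*91 = -81*((-4/(-3 + (1/3)*(-3)*16) + 30) + 26)*91 = -81*((-4/(-3 - 16) + 30) + 26)*91 = -81*((-4/(-19) + 30) + 26)*91 = -81*((-4*(-1/19) + 30) + 26)*91 = -81*((4/19 + 30) + 26)*91 = -81*(574/19 + 26)*91 = -81*1068/19*91 = -86508/19*91 = -7872228/19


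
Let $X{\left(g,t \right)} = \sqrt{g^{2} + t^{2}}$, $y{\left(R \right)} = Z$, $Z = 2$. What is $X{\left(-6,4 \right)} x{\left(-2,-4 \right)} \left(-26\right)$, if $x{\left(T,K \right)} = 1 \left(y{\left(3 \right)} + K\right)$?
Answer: $104 \sqrt{13} \approx 374.98$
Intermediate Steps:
$y{\left(R \right)} = 2$
$x{\left(T,K \right)} = 2 + K$ ($x{\left(T,K \right)} = 1 \left(2 + K\right) = 2 + K$)
$X{\left(-6,4 \right)} x{\left(-2,-4 \right)} \left(-26\right) = \sqrt{\left(-6\right)^{2} + 4^{2}} \left(2 - 4\right) \left(-26\right) = \sqrt{36 + 16} \left(-2\right) \left(-26\right) = \sqrt{52} \left(-2\right) \left(-26\right) = 2 \sqrt{13} \left(-2\right) \left(-26\right) = - 4 \sqrt{13} \left(-26\right) = 104 \sqrt{13}$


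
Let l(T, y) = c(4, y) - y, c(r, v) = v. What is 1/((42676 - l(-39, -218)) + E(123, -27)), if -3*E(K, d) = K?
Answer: 1/42635 ≈ 2.3455e-5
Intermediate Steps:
E(K, d) = -K/3
l(T, y) = 0 (l(T, y) = y - y = 0)
1/((42676 - l(-39, -218)) + E(123, -27)) = 1/((42676 - 1*0) - ⅓*123) = 1/((42676 + 0) - 41) = 1/(42676 - 41) = 1/42635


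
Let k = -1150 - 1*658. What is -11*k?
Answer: 19888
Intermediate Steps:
k = -1808 (k = -1150 - 658 = -1808)
-11*k = -11*(-1808) = 19888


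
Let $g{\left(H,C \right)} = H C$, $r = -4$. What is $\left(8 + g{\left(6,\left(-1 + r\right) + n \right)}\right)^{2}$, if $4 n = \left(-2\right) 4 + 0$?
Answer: $1156$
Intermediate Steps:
$n = -2$ ($n = \frac{\left(-2\right) 4 + 0}{4} = \frac{-8 + 0}{4} = \frac{1}{4} \left(-8\right) = -2$)
$g{\left(H,C \right)} = C H$
$\left(8 + g{\left(6,\left(-1 + r\right) + n \right)}\right)^{2} = \left(8 + \left(\left(-1 - 4\right) - 2\right) 6\right)^{2} = \left(8 + \left(-5 - 2\right) 6\right)^{2} = \left(8 - 42\right)^{2} = \left(-34\right)^{2} = 1156$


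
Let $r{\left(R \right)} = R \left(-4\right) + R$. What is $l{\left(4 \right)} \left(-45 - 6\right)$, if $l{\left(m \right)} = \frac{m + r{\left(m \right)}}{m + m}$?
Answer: $51$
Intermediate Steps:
$r{\left(R \right)} = - 3 R$ ($r{\left(R \right)} = - 4 R + R = - 3 R$)
$l{\left(m \right)} = -1$ ($l{\left(m \right)} = \frac{m - 3 m}{m + m} = \frac{\left(-2\right) m}{2 m} = - 2 m \frac{1}{2 m} = -1$)
$l{\left(4 \right)} \left(-45 - 6\right) = - (-45 - 6) = \left(-1\right) \left(-51\right) = 51$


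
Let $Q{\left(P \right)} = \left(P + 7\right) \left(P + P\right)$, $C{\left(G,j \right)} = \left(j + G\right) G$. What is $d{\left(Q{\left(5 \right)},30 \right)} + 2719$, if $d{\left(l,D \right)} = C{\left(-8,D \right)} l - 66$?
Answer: $-18467$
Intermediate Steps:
$C{\left(G,j \right)} = G \left(G + j\right)$ ($C{\left(G,j \right)} = \left(G + j\right) G = G \left(G + j\right)$)
$Q{\left(P \right)} = 2 P \left(7 + P\right)$ ($Q{\left(P \right)} = \left(7 + P\right) 2 P = 2 P \left(7 + P\right)$)
$d{\left(l,D \right)} = -66 + l \left(64 - 8 D\right)$ ($d{\left(l,D \right)} = - 8 \left(-8 + D\right) l - 66 = \left(64 - 8 D\right) l - 66 = l \left(64 - 8 D\right) - 66 = -66 + l \left(64 - 8 D\right)$)
$d{\left(Q{\left(5 \right)},30 \right)} + 2719 = \left(-66 + 8 \cdot 2 \cdot 5 \left(7 + 5\right) \left(8 - 30\right)\right) + 2719 = \left(-66 + 8 \cdot 2 \cdot 5 \cdot 12 \left(8 - 30\right)\right) + 2719 = \left(-66 + 8 \cdot 120 \left(-22\right)\right) + 2719 = \left(-66 - 21120\right) + 2719 = -21186 + 2719 = -18467$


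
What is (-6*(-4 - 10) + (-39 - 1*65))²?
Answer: 400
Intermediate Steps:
(-6*(-4 - 10) + (-39 - 1*65))² = (-6*(-14) + (-39 - 65))² = (84 - 104)² = (-20)² = 400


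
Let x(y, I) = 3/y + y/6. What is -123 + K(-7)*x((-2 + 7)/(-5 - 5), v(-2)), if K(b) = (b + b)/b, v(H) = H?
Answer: -811/6 ≈ -135.17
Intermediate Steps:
x(y, I) = 3/y + y/6 (x(y, I) = 3/y + y*(⅙) = 3/y + y/6)
K(b) = 2 (K(b) = (2*b)/b = 2)
-123 + K(-7)*x((-2 + 7)/(-5 - 5), v(-2)) = -123 + 2*(3/(((-2 + 7)/(-5 - 5))) + ((-2 + 7)/(-5 - 5))/6) = -123 + 2*(3/((5/(-10))) + (5/(-10))/6) = -123 + 2*(3/((5*(-⅒))) + (5*(-⅒))/6) = -123 + 2*(3/(-½) + (⅙)*(-½)) = -123 + 2*(3*(-2) - 1/12) = -123 + 2*(-6 - 1/12) = -123 + 2*(-73/12) = -123 - 73/6 = -811/6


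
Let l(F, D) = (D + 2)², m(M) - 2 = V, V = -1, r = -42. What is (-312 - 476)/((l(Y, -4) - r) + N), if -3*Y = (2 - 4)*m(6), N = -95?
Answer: 788/49 ≈ 16.082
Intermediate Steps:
m(M) = 1 (m(M) = 2 - 1 = 1)
Y = ⅔ (Y = -(2 - 4)/3 = -(-2)/3 = -⅓*(-2) = ⅔ ≈ 0.66667)
l(F, D) = (2 + D)²
(-312 - 476)/((l(Y, -4) - r) + N) = (-312 - 476)/(((2 - 4)² - 1*(-42)) - 95) = -788/(((-2)² + 42) - 95) = -788/((4 + 42) - 95) = -788/(46 - 95) = -788/(-49) = -788*(-1/49) = 788/49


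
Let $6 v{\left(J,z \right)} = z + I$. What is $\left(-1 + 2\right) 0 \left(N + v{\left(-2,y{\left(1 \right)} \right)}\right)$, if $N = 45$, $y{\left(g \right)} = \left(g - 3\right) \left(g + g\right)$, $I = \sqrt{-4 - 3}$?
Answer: $0$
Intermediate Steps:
$I = i \sqrt{7}$ ($I = \sqrt{-7} = i \sqrt{7} \approx 2.6458 i$)
$y{\left(g \right)} = 2 g \left(-3 + g\right)$ ($y{\left(g \right)} = \left(-3 + g\right) 2 g = 2 g \left(-3 + g\right)$)
$v{\left(J,z \right)} = \frac{z}{6} + \frac{i \sqrt{7}}{6}$ ($v{\left(J,z \right)} = \frac{z + i \sqrt{7}}{6} = \frac{z}{6} + \frac{i \sqrt{7}}{6}$)
$\left(-1 + 2\right) 0 \left(N + v{\left(-2,y{\left(1 \right)} \right)}\right) = \left(-1 + 2\right) 0 \left(45 + \left(\frac{2 \cdot 1 \left(-3 + 1\right)}{6} + \frac{i \sqrt{7}}{6}\right)\right) = 1 \cdot 0 \left(45 + \left(\frac{2 \cdot 1 \left(-2\right)}{6} + \frac{i \sqrt{7}}{6}\right)\right) = 0 \left(45 + \left(\frac{1}{6} \left(-4\right) + \frac{i \sqrt{7}}{6}\right)\right) = 0 \left(45 - \left(\frac{2}{3} - \frac{i \sqrt{7}}{6}\right)\right) = 0 \left(\frac{133}{3} + \frac{i \sqrt{7}}{6}\right) = 0$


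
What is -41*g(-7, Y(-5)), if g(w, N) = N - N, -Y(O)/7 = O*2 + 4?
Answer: 0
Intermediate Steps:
Y(O) = -28 - 14*O (Y(O) = -7*(O*2 + 4) = -7*(2*O + 4) = -7*(4 + 2*O) = -28 - 14*O)
g(w, N) = 0
-41*g(-7, Y(-5)) = -41*0 = 0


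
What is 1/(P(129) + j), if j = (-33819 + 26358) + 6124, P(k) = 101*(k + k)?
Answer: 1/24721 ≈ 4.0451e-5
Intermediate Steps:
P(k) = 202*k (P(k) = 101*(2*k) = 202*k)
j = -1337 (j = -7461 + 6124 = -1337)
1/(P(129) + j) = 1/(202*129 - 1337) = 1/(26058 - 1337) = 1/24721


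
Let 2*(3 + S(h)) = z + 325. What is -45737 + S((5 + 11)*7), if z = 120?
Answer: -91035/2 ≈ -45518.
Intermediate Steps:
S(h) = 439/2 (S(h) = -3 + (120 + 325)/2 = -3 + (1/2)*445 = -3 + 445/2 = 439/2)
-45737 + S((5 + 11)*7) = -45737 + 439/2 = -91035/2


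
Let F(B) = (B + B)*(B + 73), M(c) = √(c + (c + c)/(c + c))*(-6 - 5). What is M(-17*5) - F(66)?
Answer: -18348 - 22*I*√21 ≈ -18348.0 - 100.82*I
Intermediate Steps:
M(c) = -11*√(1 + c) (M(c) = √(c + (2*c)/((2*c)))*(-11) = √(c + (2*c)*(1/(2*c)))*(-11) = √(c + 1)*(-11) = √(1 + c)*(-11) = -11*√(1 + c))
F(B) = 2*B*(73 + B) (F(B) = (2*B)*(73 + B) = 2*B*(73 + B))
M(-17*5) - F(66) = -11*√(1 - 17*5) - 2*66*(73 + 66) = -11*√(1 - 85) - 2*66*139 = -22*I*√21 - 1*18348 = -22*I*√21 - 18348 = -18348 - 22*I*√21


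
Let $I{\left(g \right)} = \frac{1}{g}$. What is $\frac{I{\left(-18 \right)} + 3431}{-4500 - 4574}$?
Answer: $- \frac{61757}{163332} \approx -0.37811$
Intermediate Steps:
$\frac{I{\left(-18 \right)} + 3431}{-4500 - 4574} = \frac{\frac{1}{-18} + 3431}{-4500 - 4574} = \frac{- \frac{1}{18} + 3431}{-9074} = \frac{61757}{18} \left(- \frac{1}{9074}\right) = - \frac{61757}{163332}$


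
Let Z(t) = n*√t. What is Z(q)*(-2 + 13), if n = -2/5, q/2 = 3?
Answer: -22*√6/5 ≈ -10.778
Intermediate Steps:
q = 6 (q = 2*3 = 6)
n = -⅖ (n = -2*⅕ = -⅖ ≈ -0.40000)
Z(t) = -2*√t/5
Z(q)*(-2 + 13) = (-2*√6/5)*(-2 + 13) = -2*√6/5*11 = -22*√6/5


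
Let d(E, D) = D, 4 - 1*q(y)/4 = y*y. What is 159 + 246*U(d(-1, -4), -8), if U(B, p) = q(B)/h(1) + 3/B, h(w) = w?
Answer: -23667/2 ≈ -11834.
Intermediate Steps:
q(y) = 16 - 4*y² (q(y) = 16 - 4*y*y = 16 - 4*y²)
U(B, p) = 16 - 4*B² + 3/B (U(B, p) = (16 - 4*B²)/1 + 3/B = (16 - 4*B²)*1 + 3/B = (16 - 4*B²) + 3/B = 16 - 4*B² + 3/B)
159 + 246*U(d(-1, -4), -8) = 159 + 246*(16 - 4*(-4)² + 3/(-4)) = 159 + 246*(16 - 4*16 + 3*(-¼)) = 159 + 246*(16 - 64 - ¾) = 159 + 246*(-195/4) = 159 - 23985/2 = -23667/2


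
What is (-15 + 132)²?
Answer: 13689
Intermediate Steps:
(-15 + 132)² = 117² = 13689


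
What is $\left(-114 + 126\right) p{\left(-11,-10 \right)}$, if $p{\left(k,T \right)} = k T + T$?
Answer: $1200$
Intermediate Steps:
$p{\left(k,T \right)} = T + T k$ ($p{\left(k,T \right)} = T k + T = T + T k$)
$\left(-114 + 126\right) p{\left(-11,-10 \right)} = \left(-114 + 126\right) \left(- 10 \left(1 - 11\right)\right) = 12 \left(\left(-10\right) \left(-10\right)\right) = 12 \cdot 100 = 1200$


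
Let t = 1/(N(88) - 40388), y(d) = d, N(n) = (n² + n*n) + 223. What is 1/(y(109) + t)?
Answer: 24677/2689792 ≈ 0.0091743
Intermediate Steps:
N(n) = 223 + 2*n² (N(n) = (n² + n²) + 223 = 2*n² + 223 = 223 + 2*n²)
t = -1/24677 (t = 1/((223 + 2*88²) - 40388) = 1/((223 + 2*7744) - 40388) = 1/((223 + 15488) - 40388) = 1/(15711 - 40388) = 1/(-24677) = -1/24677 ≈ -4.0524e-5)
1/(y(109) + t) = 1/(109 - 1/24677) = 1/(2689792/24677) = 24677/2689792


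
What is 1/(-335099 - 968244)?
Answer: -1/1303343 ≈ -7.6726e-7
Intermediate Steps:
1/(-335099 - 968244) = 1/(-1303343) = -1/1303343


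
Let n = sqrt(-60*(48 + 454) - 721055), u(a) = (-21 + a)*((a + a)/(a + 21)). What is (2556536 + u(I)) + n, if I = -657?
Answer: 135422167/53 + 5*I*sqrt(30047) ≈ 2.5551e+6 + 866.7*I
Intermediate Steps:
u(a) = 2*a*(-21 + a)/(21 + a) (u(a) = (-21 + a)*((2*a)/(21 + a)) = (-21 + a)*(2*a/(21 + a)) = 2*a*(-21 + a)/(21 + a))
n = 5*I*sqrt(30047) (n = sqrt(-60*502 - 721055) = sqrt(-30120 - 721055) = sqrt(-751175) = 5*I*sqrt(30047) ≈ 866.7*I)
(2556536 + u(I)) + n = (2556536 + 2*(-657)*(-21 - 657)/(21 - 657)) + 5*I*sqrt(30047) = (2556536 + 2*(-657)*(-678)/(-636)) + 5*I*sqrt(30047) = (2556536 + 2*(-657)*(-1/636)*(-678)) + 5*I*sqrt(30047) = (2556536 - 74241/53) + 5*I*sqrt(30047) = 135422167/53 + 5*I*sqrt(30047)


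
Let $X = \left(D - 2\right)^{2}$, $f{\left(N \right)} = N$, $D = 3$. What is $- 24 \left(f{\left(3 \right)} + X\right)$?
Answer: $-96$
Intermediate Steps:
$X = 1$ ($X = \left(3 - 2\right)^{2} = 1^{2} = 1$)
$- 24 \left(f{\left(3 \right)} + X\right) = - 24 \left(3 + 1\right) = \left(-24\right) 4 = -96$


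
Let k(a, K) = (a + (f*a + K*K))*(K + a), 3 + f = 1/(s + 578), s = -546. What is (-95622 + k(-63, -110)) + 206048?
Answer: -64138605/32 ≈ -2.0043e+6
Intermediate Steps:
f = -95/32 (f = -3 + 1/(-546 + 578) = -3 + 1/32 = -95/32 ≈ -2.9688)
k(a, K) = (K + a)*(K**2 - 63*a/32) (k(a, K) = (a + (-95*a/32 + K*K))*(K + a) = (a + (-95*a/32 + K**2))*(K + a) = (a + (K**2 - 95*a/32))*(K + a) = (K**2 - 63*a/32)*(K + a) = (K + a)*(K**2 - 63*a/32))
(-95622 + k(-63, -110)) + 206048 = (-95622 + ((-110)**3 - 63/32*(-63)**2 - 63*(-110)**2 - 63/32*(-110)*(-63))) + 206048 = (-95622 + (-1331000 - 63/32*3969 - 63*12100 - 218295/16)) + 206048 = (-95622 + (-1331000 - 250047/32 - 762300 - 218295/16)) + 206048 = (-95622 - 67672237/32) + 206048 = -70732141/32 + 206048 = -64138605/32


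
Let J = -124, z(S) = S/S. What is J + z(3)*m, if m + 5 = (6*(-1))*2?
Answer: -141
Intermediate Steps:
z(S) = 1
m = -17 (m = -5 + (6*(-1))*2 = -5 - 6*2 = -5 - 12 = -17)
J + z(3)*m = -124 + 1*(-17) = -124 - 17 = -141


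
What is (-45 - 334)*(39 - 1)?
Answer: -14402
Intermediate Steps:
(-45 - 334)*(39 - 1) = -379*38 = -14402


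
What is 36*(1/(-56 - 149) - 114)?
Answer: -841356/205 ≈ -4104.2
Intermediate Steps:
36*(1/(-56 - 149) - 114) = 36*(1/(-205) - 114) = 36*(-1/205 - 114) = 36*(-23371/205) = -841356/205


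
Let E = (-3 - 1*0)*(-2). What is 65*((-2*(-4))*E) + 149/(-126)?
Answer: 392971/126 ≈ 3118.8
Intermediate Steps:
E = 6 (E = (-3 + 0)*(-2) = -3*(-2) = 6)
65*((-2*(-4))*E) + 149/(-126) = 65*(-2*(-4)*6) + 149/(-126) = 65*(8*6) + 149*(-1/126) = 65*48 - 149/126 = 3120 - 149/126 = 392971/126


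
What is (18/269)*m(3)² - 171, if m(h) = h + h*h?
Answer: -43407/269 ≈ -161.36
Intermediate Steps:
m(h) = h + h²
(18/269)*m(3)² - 171 = (18/269)*(3*(1 + 3))² - 171 = (18*(1/269))*(3*4)² - 171 = (18/269)*12² - 171 = (18/269)*144 - 171 = 2592/269 - 171 = -43407/269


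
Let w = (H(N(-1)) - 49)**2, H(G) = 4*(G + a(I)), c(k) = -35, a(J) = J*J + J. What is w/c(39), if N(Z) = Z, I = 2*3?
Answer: -2645/7 ≈ -377.86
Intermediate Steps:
I = 6
a(J) = J + J**2 (a(J) = J**2 + J = J + J**2)
H(G) = 168 + 4*G (H(G) = 4*(G + 6*(1 + 6)) = 4*(G + 6*7) = 4*(G + 42) = 4*(42 + G) = 168 + 4*G)
w = 13225 (w = ((168 + 4*(-1)) - 49)**2 = ((168 - 4) - 49)**2 = (164 - 49)**2 = 115**2 = 13225)
w/c(39) = 13225/(-35) = 13225*(-1/35) = -2645/7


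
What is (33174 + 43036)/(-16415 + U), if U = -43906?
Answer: -76210/60321 ≈ -1.2634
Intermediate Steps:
(33174 + 43036)/(-16415 + U) = (33174 + 43036)/(-16415 - 43906) = 76210/(-60321) = 76210*(-1/60321) = -76210/60321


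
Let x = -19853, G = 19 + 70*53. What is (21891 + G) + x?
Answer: 5767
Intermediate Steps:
G = 3729 (G = 19 + 3710 = 3729)
(21891 + G) + x = (21891 + 3729) - 19853 = 25620 - 19853 = 5767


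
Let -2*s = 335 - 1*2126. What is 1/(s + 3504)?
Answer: 2/8799 ≈ 0.00022730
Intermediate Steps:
s = 1791/2 (s = -(335 - 1*2126)/2 = -(335 - 2126)/2 = -½*(-1791) = 1791/2 ≈ 895.50)
1/(s + 3504) = 1/(1791/2 + 3504) = 1/(8799/2) = 2/8799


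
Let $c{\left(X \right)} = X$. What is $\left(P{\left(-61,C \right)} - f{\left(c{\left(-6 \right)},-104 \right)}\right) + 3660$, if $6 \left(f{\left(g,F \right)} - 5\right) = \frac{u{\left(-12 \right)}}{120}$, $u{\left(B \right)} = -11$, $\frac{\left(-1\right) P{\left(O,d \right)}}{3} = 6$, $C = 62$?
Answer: $\frac{2618651}{720} \approx 3637.0$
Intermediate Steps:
$P{\left(O,d \right)} = -18$ ($P{\left(O,d \right)} = \left(-3\right) 6 = -18$)
$f{\left(g,F \right)} = \frac{3589}{720}$ ($f{\left(g,F \right)} = 5 + \frac{\left(-11\right) \frac{1}{120}}{6} = 5 + \frac{1}{6} \left(- \frac{11}{120}\right) = 5 - \frac{11}{720} = \frac{3589}{720}$)
$\left(P{\left(-61,C \right)} - f{\left(c{\left(-6 \right)},-104 \right)}\right) + 3660 = \left(-18 - \frac{3589}{720}\right) + 3660 = - \frac{16549}{720} + 3660 = \frac{2618651}{720}$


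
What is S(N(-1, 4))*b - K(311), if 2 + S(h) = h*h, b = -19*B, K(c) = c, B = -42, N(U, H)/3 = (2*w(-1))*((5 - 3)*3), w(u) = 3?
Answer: 9305965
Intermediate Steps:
N(U, H) = 108 (N(U, H) = 3*((2*3)*((5 - 3)*3)) = 3*(6*(2*3)) = 3*(6*6) = 3*36 = 108)
b = 798 (b = -19*(-42) = 798)
S(h) = -2 + h² (S(h) = -2 + h*h = -2 + h²)
S(N(-1, 4))*b - K(311) = (-2 + 108²)*798 - 1*311 = (-2 + 11664)*798 - 311 = 11662*798 - 311 = 9306276 - 311 = 9305965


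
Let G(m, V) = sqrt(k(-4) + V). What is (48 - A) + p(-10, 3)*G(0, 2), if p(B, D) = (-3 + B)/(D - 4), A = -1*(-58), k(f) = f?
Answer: -10 + 13*I*sqrt(2) ≈ -10.0 + 18.385*I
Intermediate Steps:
A = 58
p(B, D) = (-3 + B)/(-4 + D)
G(m, V) = sqrt(-4 + V)
(48 - A) + p(-10, 3)*G(0, 2) = (48 - 1*58) + ((-3 - 10)/(-4 + 3))*sqrt(-4 + 2) = (48 - 58) + (-13/(-1))*sqrt(-2) = -10 + (-1*(-13))*(I*sqrt(2)) = -10 + 13*(I*sqrt(2)) = -10 + 13*I*sqrt(2)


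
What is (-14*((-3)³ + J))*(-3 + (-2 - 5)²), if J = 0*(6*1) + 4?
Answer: 14812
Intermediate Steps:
J = 4 (J = 0*6 + 4 = 0 + 4 = 4)
(-14*((-3)³ + J))*(-3 + (-2 - 5)²) = (-14*((-3)³ + 4))*(-3 + (-2 - 5)²) = (-14*(-27 + 4))*(-3 + (-7)²) = (-14*(-23))*(-3 + 49) = 322*46 = 14812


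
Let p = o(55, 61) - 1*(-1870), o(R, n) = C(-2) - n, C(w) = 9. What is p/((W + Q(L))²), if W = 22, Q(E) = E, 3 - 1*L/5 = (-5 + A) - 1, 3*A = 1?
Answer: 8181/19208 ≈ 0.42592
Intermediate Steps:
A = ⅓ (A = (⅓)*1 = ⅓ ≈ 0.33333)
L = 130/3 (L = 15 - 5*((-5 + ⅓) - 1) = 15 - 5*(-14/3 - 1) = 15 - 5*(-17/3) = 15 + 85/3 = 130/3 ≈ 43.333)
o(R, n) = 9 - n
p = 1818 (p = (9 - 1*61) - 1*(-1870) = (9 - 61) + 1870 = -52 + 1870 = 1818)
p/((W + Q(L))²) = 1818/((22 + 130/3)²) = 1818/((196/3)²) = 1818/(38416/9) = 1818*(9/38416) = 8181/19208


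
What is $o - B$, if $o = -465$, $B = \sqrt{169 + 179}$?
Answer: $-465 - 2 \sqrt{87} \approx -483.65$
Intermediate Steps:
$B = 2 \sqrt{87}$ ($B = \sqrt{348} = 2 \sqrt{87} \approx 18.655$)
$o - B = -465 - 2 \sqrt{87}$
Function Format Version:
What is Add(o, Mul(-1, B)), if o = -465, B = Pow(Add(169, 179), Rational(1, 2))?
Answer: Add(-465, Mul(-2, Pow(87, Rational(1, 2)))) ≈ -483.65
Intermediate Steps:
B = Mul(2, Pow(87, Rational(1, 2))) (B = Pow(348, Rational(1, 2)) = Mul(2, Pow(87, Rational(1, 2))) ≈ 18.655)
Add(o, Mul(-1, B)) = Add(-465, Mul(-1, Mul(2, Pow(87, Rational(1, 2))))) = Add(-465, Mul(-2, Pow(87, Rational(1, 2))))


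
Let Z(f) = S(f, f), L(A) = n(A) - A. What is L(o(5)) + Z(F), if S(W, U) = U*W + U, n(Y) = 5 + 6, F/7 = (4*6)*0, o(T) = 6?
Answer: 5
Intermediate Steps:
F = 0 (F = 7*((4*6)*0) = 7*(24*0) = 7*0 = 0)
n(Y) = 11
L(A) = 11 - A
S(W, U) = U + U*W
Z(f) = f*(1 + f)
L(o(5)) + Z(F) = (11 - 1*6) + 0*(1 + 0) = (11 - 6) + 0*1 = 5 + 0 = 5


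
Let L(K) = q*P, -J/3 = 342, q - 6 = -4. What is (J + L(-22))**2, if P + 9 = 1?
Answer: 1085764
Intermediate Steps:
P = -8 (P = -9 + 1 = -8)
q = 2 (q = 6 - 4 = 2)
J = -1026 (J = -3*342 = -1026)
L(K) = -16 (L(K) = 2*(-8) = -16)
(J + L(-22))**2 = (-1026 - 16)**2 = (-1042)**2 = 1085764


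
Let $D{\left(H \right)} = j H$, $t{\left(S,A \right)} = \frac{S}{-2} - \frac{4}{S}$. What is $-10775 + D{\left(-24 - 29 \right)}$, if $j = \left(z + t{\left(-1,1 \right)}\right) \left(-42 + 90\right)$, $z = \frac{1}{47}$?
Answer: $- \frac{1047025}{47} \approx -22277.0$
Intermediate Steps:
$z = \frac{1}{47} \approx 0.021277$
$t{\left(S,A \right)} = - \frac{4}{S} - \frac{S}{2}$ ($t{\left(S,A \right)} = S \left(- \frac{1}{2}\right) - \frac{4}{S} = - \frac{S}{2} - \frac{4}{S} = - \frac{4}{S} - \frac{S}{2}$)
$j = \frac{10200}{47}$ ($j = \left(\frac{1}{47} - \left(- \frac{1}{2} + \frac{4}{-1}\right)\right) \left(-42 + 90\right) = \left(\frac{1}{47} + \left(\left(-4\right) \left(-1\right) + \frac{1}{2}\right)\right) 48 = \left(\frac{1}{47} + \left(4 + \frac{1}{2}\right)\right) 48 = \left(\frac{1}{47} + \frac{9}{2}\right) 48 = \frac{425}{94} \cdot 48 = \frac{10200}{47} \approx 217.02$)
$D{\left(H \right)} = \frac{10200 H}{47}$
$-10775 + D{\left(-24 - 29 \right)} = -10775 + \frac{10200 \left(-24 - 29\right)}{47} = -10775 + \frac{10200}{47} \left(-53\right) = -10775 - \frac{540600}{47} = - \frac{1047025}{47}$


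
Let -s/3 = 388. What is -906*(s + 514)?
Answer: 588900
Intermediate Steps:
s = -1164 (s = -3*388 = -1164)
-906*(s + 514) = -906*(-1164 + 514) = -906*(-650) = 588900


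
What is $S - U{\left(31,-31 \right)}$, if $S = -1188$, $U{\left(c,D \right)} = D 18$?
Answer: $-630$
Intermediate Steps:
$U{\left(c,D \right)} = 18 D$
$S - U{\left(31,-31 \right)} = -1188 - 18 \left(-31\right) = -1188 - -558 = -1188 + 558 = -630$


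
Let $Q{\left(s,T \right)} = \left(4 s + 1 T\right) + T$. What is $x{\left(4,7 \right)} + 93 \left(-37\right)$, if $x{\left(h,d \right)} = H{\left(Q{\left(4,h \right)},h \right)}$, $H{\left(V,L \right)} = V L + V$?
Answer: $-3321$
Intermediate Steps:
$Q{\left(s,T \right)} = 2 T + 4 s$ ($Q{\left(s,T \right)} = \left(4 s + T\right) + T = \left(T + 4 s\right) + T = 2 T + 4 s$)
$H{\left(V,L \right)} = V + L V$ ($H{\left(V,L \right)} = L V + V = V + L V$)
$x{\left(h,d \right)} = \left(1 + h\right) \left(16 + 2 h\right)$ ($x{\left(h,d \right)} = \left(2 h + 4 \cdot 4\right) \left(1 + h\right) = \left(2 h + 16\right) \left(1 + h\right) = \left(16 + 2 h\right) \left(1 + h\right) = \left(1 + h\right) \left(16 + 2 h\right)$)
$x{\left(4,7 \right)} + 93 \left(-37\right) = 2 \left(1 + 4\right) \left(8 + 4\right) + 93 \left(-37\right) = 2 \cdot 5 \cdot 12 - 3441 = 120 - 3441 = -3321$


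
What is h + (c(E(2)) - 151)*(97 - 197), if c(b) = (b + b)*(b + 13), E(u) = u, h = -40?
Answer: 9060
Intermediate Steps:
c(b) = 2*b*(13 + b) (c(b) = (2*b)*(13 + b) = 2*b*(13 + b))
h + (c(E(2)) - 151)*(97 - 197) = -40 + (2*2*(13 + 2) - 151)*(97 - 197) = -40 + (2*2*15 - 151)*(-100) = -40 + (60 - 151)*(-100) = -40 - 91*(-100) = -40 + 9100 = 9060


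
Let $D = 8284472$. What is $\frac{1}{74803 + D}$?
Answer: $\frac{1}{8359275} \approx 1.1963 \cdot 10^{-7}$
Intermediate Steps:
$\frac{1}{74803 + D} = \frac{1}{74803 + 8284472} = \frac{1}{8359275}$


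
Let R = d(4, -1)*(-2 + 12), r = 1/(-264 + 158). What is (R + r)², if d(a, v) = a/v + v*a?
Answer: 71927361/11236 ≈ 6401.5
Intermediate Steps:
d(a, v) = a*v + a/v (d(a, v) = a/v + a*v = a*v + a/v)
r = -1/106 (r = 1/(-106) = -1/106 ≈ -0.0094340)
R = -80 (R = (4*(-1) + 4/(-1))*(-2 + 12) = (-4 + 4*(-1))*10 = (-4 - 4)*10 = -8*10 = -80)
(R + r)² = (-80 - 1/106)² = (-8481/106)² = 71927361/11236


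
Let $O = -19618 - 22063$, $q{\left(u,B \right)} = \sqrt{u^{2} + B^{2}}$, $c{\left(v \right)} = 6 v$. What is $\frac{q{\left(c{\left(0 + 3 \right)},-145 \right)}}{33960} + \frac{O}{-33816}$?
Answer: $\frac{41681}{33816} + \frac{\sqrt{21349}}{33960} \approx 1.2369$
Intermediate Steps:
$q{\left(u,B \right)} = \sqrt{B^{2} + u^{2}}$
$O = -41681$ ($O = -19618 - 22063 = -41681$)
$\frac{q{\left(c{\left(0 + 3 \right)},-145 \right)}}{33960} + \frac{O}{-33816} = \frac{\sqrt{\left(-145\right)^{2} + \left(6 \left(0 + 3\right)\right)^{2}}}{33960} - \frac{41681}{-33816} = \sqrt{21025 + \left(6 \cdot 3\right)^{2}} \cdot \frac{1}{33960} - - \frac{41681}{33816} = \sqrt{21025 + 18^{2}} \cdot \frac{1}{33960} + \frac{41681}{33816} = \sqrt{21025 + 324} \cdot \frac{1}{33960} + \frac{41681}{33816} = \sqrt{21349} \cdot \frac{1}{33960} + \frac{41681}{33816} = \frac{\sqrt{21349}}{33960} + \frac{41681}{33816} = \frac{41681}{33816} + \frac{\sqrt{21349}}{33960}$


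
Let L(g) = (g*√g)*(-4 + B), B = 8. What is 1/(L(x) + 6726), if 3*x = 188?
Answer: 90801/557570150 - 1128*√141/278785075 ≈ 0.00011481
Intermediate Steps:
x = 188/3 (x = (⅓)*188 = 188/3 ≈ 62.667)
L(g) = 4*g^(3/2) (L(g) = (g*√g)*(-4 + 8) = g^(3/2)*4 = 4*g^(3/2))
1/(L(x) + 6726) = 1/(4*(188/3)^(3/2) + 6726) = 1/(4*(376*√141/9) + 6726) = 1/(1504*√141/9 + 6726) = 1/(6726 + 1504*√141/9)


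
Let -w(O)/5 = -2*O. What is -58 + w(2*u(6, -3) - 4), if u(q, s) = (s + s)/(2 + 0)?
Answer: -158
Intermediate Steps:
u(q, s) = s (u(q, s) = (2*s)/2 = (2*s)*(1/2) = s)
w(O) = 10*O (w(O) = -(-10)*O = 10*O)
-58 + w(2*u(6, -3) - 4) = -58 + 10*(2*(-3) - 4) = -58 + 10*(-6 - 4) = -58 + 10*(-10) = -58 - 100 = -158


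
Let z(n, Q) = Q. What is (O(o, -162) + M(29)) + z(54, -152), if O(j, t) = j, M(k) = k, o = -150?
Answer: -273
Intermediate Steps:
(O(o, -162) + M(29)) + z(54, -152) = (-150 + 29) - 152 = -121 - 152 = -273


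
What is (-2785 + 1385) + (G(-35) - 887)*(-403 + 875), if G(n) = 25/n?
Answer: -2942808/7 ≈ -4.2040e+5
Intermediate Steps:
(-2785 + 1385) + (G(-35) - 887)*(-403 + 875) = (-2785 + 1385) + (25/(-35) - 887)*(-403 + 875) = -1400 + (25*(-1/35) - 887)*472 = -1400 + (-5/7 - 887)*472 = -1400 - 6214/7*472 = -1400 - 2933008/7 = -2942808/7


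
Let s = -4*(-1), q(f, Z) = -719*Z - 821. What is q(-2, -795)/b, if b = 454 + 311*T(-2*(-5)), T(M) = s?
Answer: 285392/849 ≈ 336.15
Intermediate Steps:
q(f, Z) = -821 - 719*Z
s = 4
T(M) = 4
b = 1698 (b = 454 + 311*4 = 454 + 1244 = 1698)
q(-2, -795)/b = (-821 - 719*(-795))/1698 = (-821 + 571605)*(1/1698) = 570784*(1/1698) = 285392/849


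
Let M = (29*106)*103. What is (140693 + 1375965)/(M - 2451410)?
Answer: -758329/1067394 ≈ -0.71045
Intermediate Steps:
M = 316622 (M = 3074*103 = 316622)
(140693 + 1375965)/(M - 2451410) = (140693 + 1375965)/(316622 - 2451410) = 1516658/(-2134788) = 1516658*(-1/2134788) = -758329/1067394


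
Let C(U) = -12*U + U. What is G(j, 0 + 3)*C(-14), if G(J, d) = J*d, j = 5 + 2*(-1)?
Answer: 1386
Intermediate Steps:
j = 3 (j = 5 - 2 = 3)
C(U) = -11*U
G(j, 0 + 3)*C(-14) = (3*(0 + 3))*(-11*(-14)) = (3*3)*154 = 9*154 = 1386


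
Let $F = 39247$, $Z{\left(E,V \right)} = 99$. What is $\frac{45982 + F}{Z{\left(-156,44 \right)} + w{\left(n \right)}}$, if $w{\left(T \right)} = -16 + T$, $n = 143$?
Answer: $\frac{85229}{226} \approx 377.12$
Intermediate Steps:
$\frac{45982 + F}{Z{\left(-156,44 \right)} + w{\left(n \right)}} = \frac{45982 + 39247}{99 + \left(-16 + 143\right)} = \frac{85229}{99 + 127} = \frac{85229}{226}$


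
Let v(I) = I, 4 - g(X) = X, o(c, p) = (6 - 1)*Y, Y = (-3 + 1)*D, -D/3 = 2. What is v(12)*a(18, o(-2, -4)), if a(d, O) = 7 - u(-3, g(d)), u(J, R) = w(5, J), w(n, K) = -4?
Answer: 132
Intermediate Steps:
D = -6 (D = -3*2 = -6)
Y = 12 (Y = (-3 + 1)*(-6) = -2*(-6) = 12)
o(c, p) = 60 (o(c, p) = (6 - 1)*12 = 5*12 = 60)
g(X) = 4 - X
u(J, R) = -4
a(d, O) = 11 (a(d, O) = 7 - 1*(-4) = 7 + 4 = 11)
v(12)*a(18, o(-2, -4)) = 12*11 = 132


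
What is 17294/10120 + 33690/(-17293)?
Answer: -20938829/87502580 ≈ -0.23929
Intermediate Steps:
17294/10120 + 33690/(-17293) = 17294*(1/10120) + 33690*(-1/17293) = 8647/5060 - 33690/17293 = -20938829/87502580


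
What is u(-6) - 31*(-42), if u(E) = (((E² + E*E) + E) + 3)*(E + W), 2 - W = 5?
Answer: 681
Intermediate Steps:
W = -3 (W = 2 - 1*5 = 2 - 5 = -3)
u(E) = (-3 + E)*(3 + E + 2*E²) (u(E) = (((E² + E*E) + E) + 3)*(E - 3) = (((E² + E²) + E) + 3)*(-3 + E) = ((2*E² + E) + 3)*(-3 + E) = ((E + 2*E²) + 3)*(-3 + E) = (3 + E + 2*E²)*(-3 + E) = (-3 + E)*(3 + E + 2*E²))
u(-6) - 31*(-42) = (-9 - 5*(-6)² + 2*(-6)³) - 31*(-42) = (-9 - 5*36 + 2*(-216)) + 1302 = (-9 - 180 - 432) + 1302 = -621 + 1302 = 681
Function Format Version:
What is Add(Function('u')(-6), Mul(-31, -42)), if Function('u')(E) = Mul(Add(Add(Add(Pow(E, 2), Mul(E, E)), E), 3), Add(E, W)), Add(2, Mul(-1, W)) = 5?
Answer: 681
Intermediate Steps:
W = -3 (W = Add(2, Mul(-1, 5)) = Add(2, -5) = -3)
Function('u')(E) = Mul(Add(-3, E), Add(3, E, Mul(2, Pow(E, 2)))) (Function('u')(E) = Mul(Add(Add(Add(Pow(E, 2), Mul(E, E)), E), 3), Add(E, -3)) = Mul(Add(Add(Add(Pow(E, 2), Pow(E, 2)), E), 3), Add(-3, E)) = Mul(Add(Add(Mul(2, Pow(E, 2)), E), 3), Add(-3, E)) = Mul(Add(Add(E, Mul(2, Pow(E, 2))), 3), Add(-3, E)) = Mul(Add(3, E, Mul(2, Pow(E, 2))), Add(-3, E)) = Mul(Add(-3, E), Add(3, E, Mul(2, Pow(E, 2)))))
Add(Function('u')(-6), Mul(-31, -42)) = Add(Add(-9, Mul(-5, Pow(-6, 2)), Mul(2, Pow(-6, 3))), Mul(-31, -42)) = Add(Add(-9, Mul(-5, 36), Mul(2, -216)), 1302) = Add(Add(-9, -180, -432), 1302) = Add(-621, 1302) = 681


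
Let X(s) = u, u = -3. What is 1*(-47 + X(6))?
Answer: -50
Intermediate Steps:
X(s) = -3
1*(-47 + X(6)) = 1*(-47 - 3) = 1*(-50) = -50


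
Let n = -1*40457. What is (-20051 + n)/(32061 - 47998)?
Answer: 60508/15937 ≈ 3.7967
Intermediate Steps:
n = -40457
(-20051 + n)/(32061 - 47998) = (-20051 - 40457)/(32061 - 47998) = -60508/(-15937) = -60508*(-1/15937) = 60508/15937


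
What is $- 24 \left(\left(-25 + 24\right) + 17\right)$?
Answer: $-384$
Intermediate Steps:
$- 24 \left(\left(-25 + 24\right) + 17\right) = - 24 \left(-1 + 17\right) = \left(-24\right) 16 = -384$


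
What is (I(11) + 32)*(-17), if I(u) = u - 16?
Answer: -459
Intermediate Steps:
I(u) = -16 + u
(I(11) + 32)*(-17) = ((-16 + 11) + 32)*(-17) = (-5 + 32)*(-17) = 27*(-17) = -459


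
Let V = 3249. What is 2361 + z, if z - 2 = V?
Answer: 5612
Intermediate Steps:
z = 3251 (z = 2 + 3249 = 3251)
2361 + z = 2361 + 3251 = 5612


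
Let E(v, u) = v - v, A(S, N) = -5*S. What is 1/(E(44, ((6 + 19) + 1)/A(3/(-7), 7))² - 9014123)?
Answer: -1/9014123 ≈ -1.1094e-7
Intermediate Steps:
E(v, u) = 0
1/(E(44, ((6 + 19) + 1)/A(3/(-7), 7))² - 9014123) = 1/(0² - 9014123) = 1/(0 - 9014123) = 1/(-9014123) = -1/9014123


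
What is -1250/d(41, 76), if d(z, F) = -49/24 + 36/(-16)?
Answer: 30000/103 ≈ 291.26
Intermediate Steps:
d(z, F) = -103/24 (d(z, F) = -49*1/24 + 36*(-1/16) = -49/24 - 9/4 = -103/24)
-1250/d(41, 76) = -1250/(-103/24) = -1250*(-24/103) = 30000/103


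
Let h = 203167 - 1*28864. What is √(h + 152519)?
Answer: √326822 ≈ 571.68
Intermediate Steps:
h = 174303 (h = 203167 - 28864 = 174303)
√(h + 152519) = √(174303 + 152519) = √326822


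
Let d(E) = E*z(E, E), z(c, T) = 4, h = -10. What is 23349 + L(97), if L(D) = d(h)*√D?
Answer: 23349 - 40*√97 ≈ 22955.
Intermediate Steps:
d(E) = 4*E (d(E) = E*4 = 4*E)
L(D) = -40*√D (L(D) = (4*(-10))*√D = -40*√D)
23349 + L(97) = 23349 - 40*√97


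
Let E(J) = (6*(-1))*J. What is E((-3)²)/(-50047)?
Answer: 54/50047 ≈ 0.0010790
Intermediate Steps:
E(J) = -6*J
E((-3)²)/(-50047) = -6*(-3)²/(-50047) = -6*9*(-1/50047) = -54*(-1/50047) = 54/50047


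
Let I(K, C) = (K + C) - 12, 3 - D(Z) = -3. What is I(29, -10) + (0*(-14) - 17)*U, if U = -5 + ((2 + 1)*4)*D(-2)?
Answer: -1132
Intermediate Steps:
D(Z) = 6 (D(Z) = 3 - 1*(-3) = 3 + 3 = 6)
U = 67 (U = -5 + ((2 + 1)*4)*6 = -5 + (3*4)*6 = -5 + 12*6 = -5 + 72 = 67)
I(K, C) = -12 + C + K (I(K, C) = (C + K) - 12 = -12 + C + K)
I(29, -10) + (0*(-14) - 17)*U = (-12 - 10 + 29) + (0*(-14) - 17)*67 = 7 + (0 - 17)*67 = 7 - 17*67 = 7 - 1139 = -1132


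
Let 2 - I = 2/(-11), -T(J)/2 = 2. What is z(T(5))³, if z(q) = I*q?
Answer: -884736/1331 ≈ -664.71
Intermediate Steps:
T(J) = -4 (T(J) = -2*2 = -4)
I = 24/11 (I = 2 - 2/(-11) = 2 - 2*(-1)/11 = 2 - 1*(-2/11) = 2 + 2/11 = 24/11 ≈ 2.1818)
z(q) = 24*q/11
z(T(5))³ = ((24/11)*(-4))³ = (-96/11)³ = -884736/1331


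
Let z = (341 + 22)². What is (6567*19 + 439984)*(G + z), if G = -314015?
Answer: -102924704222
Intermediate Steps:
z = 131769 (z = 363² = 131769)
(6567*19 + 439984)*(G + z) = (6567*19 + 439984)*(-314015 + 131769) = (124773 + 439984)*(-182246) = 564757*(-182246) = -102924704222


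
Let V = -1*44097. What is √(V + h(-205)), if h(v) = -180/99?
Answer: I*√5335957/11 ≈ 210.0*I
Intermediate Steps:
h(v) = -20/11 (h(v) = -180*1/99 = -20/11)
V = -44097
√(V + h(-205)) = √(-44097 - 20/11) = √(-485087/11) = I*√5335957/11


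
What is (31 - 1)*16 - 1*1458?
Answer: -978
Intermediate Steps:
(31 - 1)*16 - 1*1458 = 30*16 - 1458 = 480 - 1458 = -978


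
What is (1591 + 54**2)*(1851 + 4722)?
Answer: 29624511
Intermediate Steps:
(1591 + 54**2)*(1851 + 4722) = (1591 + 2916)*6573 = 4507*6573 = 29624511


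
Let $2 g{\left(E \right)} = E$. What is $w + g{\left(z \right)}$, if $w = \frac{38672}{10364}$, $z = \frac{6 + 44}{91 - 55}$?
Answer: $\frac{412823}{93276} \approx 4.4258$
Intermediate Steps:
$z = \frac{25}{18}$ ($z = \frac{50}{36} = 50 \cdot \frac{1}{36} = \frac{25}{18} \approx 1.3889$)
$g{\left(E \right)} = \frac{E}{2}$
$w = \frac{9668}{2591}$ ($w = 38672 \cdot \frac{1}{10364} = \frac{9668}{2591} \approx 3.7314$)
$w + g{\left(z \right)} = \frac{9668}{2591} + \frac{1}{2} \cdot \frac{25}{18} = \frac{9668}{2591} + \frac{25}{36} = \frac{412823}{93276}$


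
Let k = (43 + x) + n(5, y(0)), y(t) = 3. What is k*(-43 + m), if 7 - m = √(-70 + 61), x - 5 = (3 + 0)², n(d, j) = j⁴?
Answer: -4968 - 414*I ≈ -4968.0 - 414.0*I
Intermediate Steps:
x = 14 (x = 5 + (3 + 0)² = 5 + 3² = 5 + 9 = 14)
k = 138 (k = (43 + 14) + 3⁴ = 57 + 81 = 138)
m = 7 - 3*I (m = 7 - √(-70 + 61) = 7 - √(-9) = 7 - 3*I ≈ 7.0 - 3.0*I)
k*(-43 + m) = 138*(-43 + (7 - 3*I)) = 138*(-36 - 3*I) = -4968 - 414*I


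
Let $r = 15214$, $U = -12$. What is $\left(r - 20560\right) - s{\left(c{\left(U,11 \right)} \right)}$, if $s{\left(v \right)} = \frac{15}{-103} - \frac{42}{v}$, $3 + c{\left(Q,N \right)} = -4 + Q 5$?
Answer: $- \frac{36896067}{6901} \approx -5346.5$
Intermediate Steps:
$c{\left(Q,N \right)} = -7 + 5 Q$ ($c{\left(Q,N \right)} = -3 + \left(-4 + Q 5\right) = -3 + \left(-4 + 5 Q\right) = -7 + 5 Q$)
$s{\left(v \right)} = - \frac{15}{103} - \frac{42}{v}$ ($s{\left(v \right)} = 15 \left(- \frac{1}{103}\right) - \frac{42}{v} = - \frac{15}{103} - \frac{42}{v}$)
$\left(r - 20560\right) - s{\left(c{\left(U,11 \right)} \right)} = \left(15214 - 20560\right) - \left(- \frac{15}{103} - \frac{42}{-7 + 5 \left(-12\right)}\right) = \left(15214 - 20560\right) - \left(- \frac{15}{103} - \frac{42}{-7 - 60}\right) = -5346 - \left(- \frac{15}{103} - \frac{42}{-67}\right) = -5346 - \left(- \frac{15}{103} - - \frac{42}{67}\right) = -5346 - \left(- \frac{15}{103} + \frac{42}{67}\right) = -5346 - \frac{3321}{6901} = - \frac{36896067}{6901}$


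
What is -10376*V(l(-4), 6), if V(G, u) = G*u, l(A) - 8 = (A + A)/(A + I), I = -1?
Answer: -2988288/5 ≈ -5.9766e+5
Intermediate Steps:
l(A) = 8 + 2*A/(-1 + A) (l(A) = 8 + (A + A)/(A - 1) = 8 + (2*A)/(-1 + A) = 8 + 2*A/(-1 + A))
-10376*V(l(-4), 6) = -10376*2*(-4 + 5*(-4))/(-1 - 4)*6 = -10376*2*(-4 - 20)/(-5)*6 = -10376*2*(-⅕)*(-24)*6 = -498048*6/5 = -10376*288/5 = -2988288/5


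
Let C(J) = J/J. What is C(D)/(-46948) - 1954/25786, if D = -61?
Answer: -45881089/605300564 ≈ -0.075799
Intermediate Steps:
C(J) = 1
C(D)/(-46948) - 1954/25786 = 1/(-46948) - 1954/25786 = 1*(-1/46948) - 1954*1/25786 = -1/46948 - 977/12893 = -45881089/605300564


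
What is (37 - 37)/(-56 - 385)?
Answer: 0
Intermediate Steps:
(37 - 37)/(-56 - 385) = 0/(-441) = 0*(-1/441) = 0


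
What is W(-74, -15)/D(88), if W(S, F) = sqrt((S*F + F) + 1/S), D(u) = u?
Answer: sqrt(5996146)/6512 ≈ 0.37603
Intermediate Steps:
W(S, F) = sqrt(F + 1/S + F*S) (W(S, F) = sqrt((F*S + F) + 1/S) = sqrt((F + F*S) + 1/S) = sqrt(F + 1/S + F*S))
W(-74, -15)/D(88) = sqrt(-15 + 1/(-74) - 15*(-74))/88 = sqrt(-15 - 1/74 + 1110)*(1/88) = sqrt(81029/74)*(1/88) = (sqrt(5996146)/74)*(1/88) = sqrt(5996146)/6512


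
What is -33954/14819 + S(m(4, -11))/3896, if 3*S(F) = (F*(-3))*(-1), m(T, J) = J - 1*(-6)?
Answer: -132358879/57734824 ≈ -2.2925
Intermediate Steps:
m(T, J) = 6 + J (m(T, J) = J + 6 = 6 + J)
S(F) = F (S(F) = ((F*(-3))*(-1))/3 = (-3*F*(-1))/3 = (3*F)/3 = F)
-33954/14819 + S(m(4, -11))/3896 = -33954/14819 + (6 - 11)/3896 = -33954*1/14819 - 5*1/3896 = -33954/14819 - 5/3896 = -132358879/57734824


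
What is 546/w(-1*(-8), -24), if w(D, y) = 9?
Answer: 182/3 ≈ 60.667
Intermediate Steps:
546/w(-1*(-8), -24) = 546/9 = 546*(⅑) = 182/3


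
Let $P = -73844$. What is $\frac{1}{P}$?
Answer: $- \frac{1}{73844} \approx -1.3542 \cdot 10^{-5}$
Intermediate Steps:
$\frac{1}{P} = \frac{1}{-73844} = - \frac{1}{73844}$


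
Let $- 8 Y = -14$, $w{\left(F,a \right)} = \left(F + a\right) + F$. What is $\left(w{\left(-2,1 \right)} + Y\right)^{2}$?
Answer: $\frac{25}{16} \approx 1.5625$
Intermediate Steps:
$w{\left(F,a \right)} = a + 2 F$
$Y = \frac{7}{4}$ ($Y = \left(- \frac{1}{8}\right) \left(-14\right) = \frac{7}{4} \approx 1.75$)
$\left(w{\left(-2,1 \right)} + Y\right)^{2} = \left(\left(1 + 2 \left(-2\right)\right) + \frac{7}{4}\right)^{2} = \left(\left(1 - 4\right) + \frac{7}{4}\right)^{2} = \left(-3 + \frac{7}{4}\right)^{2} = \left(- \frac{5}{4}\right)^{2} = \frac{25}{16}$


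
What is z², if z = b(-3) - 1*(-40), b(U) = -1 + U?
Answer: 1296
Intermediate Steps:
z = 36 (z = (-1 - 3) - 1*(-40) = -4 + 40 = 36)
z² = 36² = 1296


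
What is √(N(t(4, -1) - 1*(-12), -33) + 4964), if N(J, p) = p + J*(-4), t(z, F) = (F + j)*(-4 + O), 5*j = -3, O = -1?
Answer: 21*√11 ≈ 69.649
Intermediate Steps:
j = -⅗ (j = (⅕)*(-3) = -⅗ ≈ -0.60000)
t(z, F) = 3 - 5*F (t(z, F) = (F - ⅗)*(-4 - 1) = (-⅗ + F)*(-5) = 3 - 5*F)
N(J, p) = p - 4*J
√(N(t(4, -1) - 1*(-12), -33) + 4964) = √((-33 - 4*((3 - 5*(-1)) - 1*(-12))) + 4964) = √((-33 - 4*((3 + 5) + 12)) + 4964) = √((-33 - 4*(8 + 12)) + 4964) = √((-33 - 4*20) + 4964) = √((-33 - 80) + 4964) = √(-113 + 4964) = √4851 = 21*√11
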